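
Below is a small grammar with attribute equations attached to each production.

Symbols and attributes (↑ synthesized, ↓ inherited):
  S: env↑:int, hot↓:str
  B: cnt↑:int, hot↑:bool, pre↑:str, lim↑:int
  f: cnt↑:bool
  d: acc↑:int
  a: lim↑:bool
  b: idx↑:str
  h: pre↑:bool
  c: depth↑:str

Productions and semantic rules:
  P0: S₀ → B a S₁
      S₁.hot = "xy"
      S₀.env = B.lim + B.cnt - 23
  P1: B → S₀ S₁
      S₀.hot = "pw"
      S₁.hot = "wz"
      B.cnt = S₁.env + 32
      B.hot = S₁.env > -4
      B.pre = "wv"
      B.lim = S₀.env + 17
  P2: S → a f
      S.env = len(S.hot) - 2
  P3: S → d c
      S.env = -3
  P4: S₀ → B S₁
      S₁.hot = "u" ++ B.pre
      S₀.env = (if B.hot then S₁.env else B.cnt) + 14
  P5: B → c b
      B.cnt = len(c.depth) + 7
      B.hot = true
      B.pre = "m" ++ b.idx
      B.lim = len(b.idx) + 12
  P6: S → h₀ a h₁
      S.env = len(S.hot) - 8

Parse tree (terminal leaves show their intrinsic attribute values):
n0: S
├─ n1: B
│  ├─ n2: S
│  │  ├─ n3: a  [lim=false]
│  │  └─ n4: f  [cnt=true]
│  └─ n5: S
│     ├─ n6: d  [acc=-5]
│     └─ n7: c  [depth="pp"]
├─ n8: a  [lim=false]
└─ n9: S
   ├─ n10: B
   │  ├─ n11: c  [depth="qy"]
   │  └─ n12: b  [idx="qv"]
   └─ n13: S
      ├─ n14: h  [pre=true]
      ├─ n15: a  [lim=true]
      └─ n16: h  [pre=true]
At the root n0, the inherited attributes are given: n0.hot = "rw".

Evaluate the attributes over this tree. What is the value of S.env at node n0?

23

1. n0.hot = "rw"  [given at root]
2. n2.hot = "pw"  ["pw"]
3. n3.lim = false  [terminal]
4. n4.cnt = true  [terminal]
5. n2.env = 0  [len(S.hot) - 2]
6. n5.hot = "wz"  ["wz"]
7. n6.acc = -5  [terminal]
8. n7.depth = "pp"  [terminal]
9. n5.env = -3  [-3]
10. n1.cnt = 29  [S₁.env + 32]
11. n1.hot = true  [S₁.env > -4]
12. n1.pre = "wv"  ["wv"]
13. n1.lim = 17  [S₀.env + 17]
14. n8.lim = false  [terminal]
15. n9.hot = "xy"  ["xy"]
16. n11.depth = "qy"  [terminal]
17. n12.idx = "qv"  [terminal]
18. n10.cnt = 9  [len(c.depth) + 7]
19. n10.hot = true  [true]
20. n10.pre = "mqv"  ["m" ++ b.idx]
21. n10.lim = 14  [len(b.idx) + 12]
22. n13.hot = "umqv"  ["u" ++ B.pre]
23. n14.pre = true  [terminal]
24. n15.lim = true  [terminal]
25. n16.pre = true  [terminal]
26. n13.env = -4  [len(S.hot) - 8]
27. n9.env = 10  [(if B.hot then S₁.env else B.cnt) + 14]
28. n0.env = 23  [B.lim + B.cnt - 23]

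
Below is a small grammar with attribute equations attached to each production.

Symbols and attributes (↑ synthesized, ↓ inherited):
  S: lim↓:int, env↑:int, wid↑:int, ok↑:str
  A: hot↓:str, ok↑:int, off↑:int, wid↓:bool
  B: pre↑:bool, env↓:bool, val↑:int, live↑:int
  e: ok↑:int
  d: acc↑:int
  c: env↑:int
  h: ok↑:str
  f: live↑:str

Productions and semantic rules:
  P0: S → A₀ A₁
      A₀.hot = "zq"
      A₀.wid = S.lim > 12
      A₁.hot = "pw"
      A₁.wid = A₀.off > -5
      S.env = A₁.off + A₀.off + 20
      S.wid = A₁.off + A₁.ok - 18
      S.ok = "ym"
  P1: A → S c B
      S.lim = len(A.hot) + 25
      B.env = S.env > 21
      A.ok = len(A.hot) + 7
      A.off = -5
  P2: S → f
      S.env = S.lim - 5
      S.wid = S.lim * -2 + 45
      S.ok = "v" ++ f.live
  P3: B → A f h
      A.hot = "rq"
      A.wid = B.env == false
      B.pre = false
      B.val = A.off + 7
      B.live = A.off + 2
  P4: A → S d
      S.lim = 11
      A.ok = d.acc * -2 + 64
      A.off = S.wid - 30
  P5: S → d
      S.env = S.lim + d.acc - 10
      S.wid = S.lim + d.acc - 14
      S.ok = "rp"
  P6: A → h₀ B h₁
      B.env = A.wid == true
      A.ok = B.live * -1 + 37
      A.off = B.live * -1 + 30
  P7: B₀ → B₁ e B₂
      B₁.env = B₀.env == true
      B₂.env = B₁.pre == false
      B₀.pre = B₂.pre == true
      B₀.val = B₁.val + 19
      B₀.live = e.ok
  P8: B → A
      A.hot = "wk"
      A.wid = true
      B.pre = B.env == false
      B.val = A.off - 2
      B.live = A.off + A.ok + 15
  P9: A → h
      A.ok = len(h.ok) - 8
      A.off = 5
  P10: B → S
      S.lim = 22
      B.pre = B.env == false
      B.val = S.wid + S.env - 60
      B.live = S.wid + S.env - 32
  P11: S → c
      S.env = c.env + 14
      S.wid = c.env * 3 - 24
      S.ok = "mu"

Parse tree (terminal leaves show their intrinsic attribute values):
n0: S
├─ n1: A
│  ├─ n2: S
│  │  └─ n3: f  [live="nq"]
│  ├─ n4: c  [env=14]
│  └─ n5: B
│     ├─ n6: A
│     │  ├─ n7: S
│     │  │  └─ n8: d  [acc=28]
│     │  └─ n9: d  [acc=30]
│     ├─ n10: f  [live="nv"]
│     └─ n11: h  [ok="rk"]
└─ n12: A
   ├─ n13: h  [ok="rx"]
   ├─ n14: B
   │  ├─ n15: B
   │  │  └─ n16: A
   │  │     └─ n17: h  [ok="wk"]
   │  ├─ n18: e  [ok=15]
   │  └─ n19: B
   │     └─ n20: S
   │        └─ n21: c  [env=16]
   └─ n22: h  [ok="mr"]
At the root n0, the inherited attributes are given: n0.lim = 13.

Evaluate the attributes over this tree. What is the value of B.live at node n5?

-3

1. n0.lim = 13  [given at root]
2. n1.hot = "zq"  ["zq"]
3. n1.wid = true  [S.lim > 12]
4. n2.lim = 27  [len(A.hot) + 25]
5. n3.live = "nq"  [terminal]
6. n2.env = 22  [S.lim - 5]
7. n2.wid = -9  [S.lim * -2 + 45]
8. n2.ok = "vnq"  ["v" ++ f.live]
9. n4.env = 14  [terminal]
10. n5.env = true  [S.env > 21]
11. n6.hot = "rq"  ["rq"]
12. n6.wid = false  [B.env == false]
13. n7.lim = 11  [11]
14. n8.acc = 28  [terminal]
15. n7.env = 29  [S.lim + d.acc - 10]
16. n7.wid = 25  [S.lim + d.acc - 14]
17. n7.ok = "rp"  ["rp"]
18. n9.acc = 30  [terminal]
19. n6.ok = 4  [d.acc * -2 + 64]
20. n6.off = -5  [S.wid - 30]
21. n10.live = "nv"  [terminal]
22. n11.ok = "rk"  [terminal]
23. n5.pre = false  [false]
24. n5.val = 2  [A.off + 7]
25. n5.live = -3  [A.off + 2]
26. n1.ok = 9  [len(A.hot) + 7]
27. n1.off = -5  [-5]
28. n12.hot = "pw"  ["pw"]
29. n12.wid = false  [A₀.off > -5]
30. n13.ok = "rx"  [terminal]
31. n14.env = false  [A.wid == true]
32. n15.env = false  [B₀.env == true]
33. n16.hot = "wk"  ["wk"]
34. n16.wid = true  [true]
35. n17.ok = "wk"  [terminal]
36. n16.ok = -6  [len(h.ok) - 8]
37. n16.off = 5  [5]
38. n15.pre = true  [B.env == false]
39. n15.val = 3  [A.off - 2]
40. n15.live = 14  [A.off + A.ok + 15]
41. n18.ok = 15  [terminal]
42. n19.env = false  [B₁.pre == false]
43. n20.lim = 22  [22]
44. n21.env = 16  [terminal]
45. n20.env = 30  [c.env + 14]
46. n20.wid = 24  [c.env * 3 - 24]
47. n20.ok = "mu"  ["mu"]
48. n19.pre = true  [B.env == false]
49. n19.val = -6  [S.wid + S.env - 60]
50. n19.live = 22  [S.wid + S.env - 32]
51. n14.pre = true  [B₂.pre == true]
52. n14.val = 22  [B₁.val + 19]
53. n14.live = 15  [e.ok]
54. n22.ok = "mr"  [terminal]
55. n12.ok = 22  [B.live * -1 + 37]
56. n12.off = 15  [B.live * -1 + 30]
57. n0.env = 30  [A₁.off + A₀.off + 20]
58. n0.wid = 19  [A₁.off + A₁.ok - 18]
59. n0.ok = "ym"  ["ym"]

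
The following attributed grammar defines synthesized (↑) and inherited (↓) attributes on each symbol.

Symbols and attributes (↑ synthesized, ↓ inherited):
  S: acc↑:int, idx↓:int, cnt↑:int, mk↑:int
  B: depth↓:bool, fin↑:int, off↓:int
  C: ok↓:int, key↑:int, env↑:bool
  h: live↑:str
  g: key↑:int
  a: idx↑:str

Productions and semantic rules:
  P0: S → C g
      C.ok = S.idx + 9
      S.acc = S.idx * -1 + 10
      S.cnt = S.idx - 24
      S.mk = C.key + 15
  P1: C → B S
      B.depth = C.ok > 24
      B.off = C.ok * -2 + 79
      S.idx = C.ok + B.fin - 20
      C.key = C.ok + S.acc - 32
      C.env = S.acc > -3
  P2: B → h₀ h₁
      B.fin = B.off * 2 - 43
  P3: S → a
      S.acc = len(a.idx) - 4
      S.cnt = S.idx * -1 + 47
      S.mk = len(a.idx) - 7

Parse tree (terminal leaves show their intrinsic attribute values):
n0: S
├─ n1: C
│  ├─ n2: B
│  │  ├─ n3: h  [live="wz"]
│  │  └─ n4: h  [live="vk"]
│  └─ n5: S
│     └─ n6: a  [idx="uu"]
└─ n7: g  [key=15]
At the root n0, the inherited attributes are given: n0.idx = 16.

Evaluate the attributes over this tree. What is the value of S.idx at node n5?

20

1. n0.idx = 16  [given at root]
2. n1.ok = 25  [S.idx + 9]
3. n2.depth = true  [C.ok > 24]
4. n2.off = 29  [C.ok * -2 + 79]
5. n3.live = "wz"  [terminal]
6. n4.live = "vk"  [terminal]
7. n2.fin = 15  [B.off * 2 - 43]
8. n5.idx = 20  [C.ok + B.fin - 20]
9. n6.idx = "uu"  [terminal]
10. n5.acc = -2  [len(a.idx) - 4]
11. n5.cnt = 27  [S.idx * -1 + 47]
12. n5.mk = -5  [len(a.idx) - 7]
13. n1.key = -9  [C.ok + S.acc - 32]
14. n1.env = true  [S.acc > -3]
15. n7.key = 15  [terminal]
16. n0.acc = -6  [S.idx * -1 + 10]
17. n0.cnt = -8  [S.idx - 24]
18. n0.mk = 6  [C.key + 15]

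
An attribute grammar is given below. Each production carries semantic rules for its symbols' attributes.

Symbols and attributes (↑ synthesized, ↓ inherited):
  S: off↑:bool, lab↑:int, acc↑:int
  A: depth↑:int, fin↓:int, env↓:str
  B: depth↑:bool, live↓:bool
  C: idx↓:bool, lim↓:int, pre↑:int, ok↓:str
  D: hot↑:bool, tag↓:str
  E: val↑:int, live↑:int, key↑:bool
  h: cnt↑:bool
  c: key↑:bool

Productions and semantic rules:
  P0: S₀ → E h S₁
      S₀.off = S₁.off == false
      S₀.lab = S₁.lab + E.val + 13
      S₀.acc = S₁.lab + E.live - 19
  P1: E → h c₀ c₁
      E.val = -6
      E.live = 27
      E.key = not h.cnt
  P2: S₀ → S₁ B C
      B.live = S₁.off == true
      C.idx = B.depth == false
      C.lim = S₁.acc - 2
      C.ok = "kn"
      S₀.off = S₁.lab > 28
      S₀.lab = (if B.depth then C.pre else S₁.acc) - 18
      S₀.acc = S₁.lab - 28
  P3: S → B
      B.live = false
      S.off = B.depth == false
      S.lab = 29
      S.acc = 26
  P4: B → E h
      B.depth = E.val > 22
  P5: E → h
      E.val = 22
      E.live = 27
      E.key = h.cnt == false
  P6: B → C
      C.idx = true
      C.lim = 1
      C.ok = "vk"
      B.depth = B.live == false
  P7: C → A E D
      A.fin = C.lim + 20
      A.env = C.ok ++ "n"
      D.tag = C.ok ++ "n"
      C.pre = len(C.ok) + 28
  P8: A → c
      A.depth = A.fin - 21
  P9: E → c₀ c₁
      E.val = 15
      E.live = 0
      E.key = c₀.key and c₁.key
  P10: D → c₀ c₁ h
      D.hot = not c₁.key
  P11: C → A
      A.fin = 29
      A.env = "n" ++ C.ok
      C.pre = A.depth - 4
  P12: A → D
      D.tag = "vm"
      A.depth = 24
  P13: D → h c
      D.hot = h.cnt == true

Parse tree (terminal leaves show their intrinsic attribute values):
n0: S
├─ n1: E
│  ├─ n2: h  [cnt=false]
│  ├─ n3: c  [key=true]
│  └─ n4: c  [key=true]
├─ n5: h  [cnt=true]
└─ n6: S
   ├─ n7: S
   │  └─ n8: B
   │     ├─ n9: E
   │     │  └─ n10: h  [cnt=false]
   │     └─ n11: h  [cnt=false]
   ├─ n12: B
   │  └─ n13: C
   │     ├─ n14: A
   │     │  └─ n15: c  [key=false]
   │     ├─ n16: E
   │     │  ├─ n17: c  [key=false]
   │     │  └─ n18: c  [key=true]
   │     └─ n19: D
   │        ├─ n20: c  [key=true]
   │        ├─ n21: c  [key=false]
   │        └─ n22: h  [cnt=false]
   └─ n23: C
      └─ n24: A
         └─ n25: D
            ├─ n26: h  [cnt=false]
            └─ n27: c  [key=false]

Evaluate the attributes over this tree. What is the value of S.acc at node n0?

1. n2.cnt = false  [terminal]
2. n3.key = true  [terminal]
3. n4.key = true  [terminal]
4. n1.val = -6  [-6]
5. n1.live = 27  [27]
6. n1.key = true  [not h.cnt]
7. n5.cnt = true  [terminal]
8. n8.live = false  [false]
9. n10.cnt = false  [terminal]
10. n9.val = 22  [22]
11. n9.live = 27  [27]
12. n9.key = true  [h.cnt == false]
13. n11.cnt = false  [terminal]
14. n8.depth = false  [E.val > 22]
15. n7.off = true  [B.depth == false]
16. n7.lab = 29  [29]
17. n7.acc = 26  [26]
18. n12.live = true  [S₁.off == true]
19. n13.idx = true  [true]
20. n13.lim = 1  [1]
21. n13.ok = "vk"  ["vk"]
22. n14.fin = 21  [C.lim + 20]
23. n14.env = "vkn"  [C.ok ++ "n"]
24. n15.key = false  [terminal]
25. n14.depth = 0  [A.fin - 21]
26. n17.key = false  [terminal]
27. n18.key = true  [terminal]
28. n16.val = 15  [15]
29. n16.live = 0  [0]
30. n16.key = false  [c₀.key and c₁.key]
31. n19.tag = "vkn"  [C.ok ++ "n"]
32. n20.key = true  [terminal]
33. n21.key = false  [terminal]
34. n22.cnt = false  [terminal]
35. n19.hot = true  [not c₁.key]
36. n13.pre = 30  [len(C.ok) + 28]
37. n12.depth = false  [B.live == false]
38. n23.idx = true  [B.depth == false]
39. n23.lim = 24  [S₁.acc - 2]
40. n23.ok = "kn"  ["kn"]
41. n24.fin = 29  [29]
42. n24.env = "nkn"  ["n" ++ C.ok]
43. n25.tag = "vm"  ["vm"]
44. n26.cnt = false  [terminal]
45. n27.key = false  [terminal]
46. n25.hot = false  [h.cnt == true]
47. n24.depth = 24  [24]
48. n23.pre = 20  [A.depth - 4]
49. n6.off = true  [S₁.lab > 28]
50. n6.lab = 8  [(if B.depth then C.pre else S₁.acc) - 18]
51. n6.acc = 1  [S₁.lab - 28]
52. n0.off = false  [S₁.off == false]
53. n0.lab = 15  [S₁.lab + E.val + 13]
54. n0.acc = 16  [S₁.lab + E.live - 19]

16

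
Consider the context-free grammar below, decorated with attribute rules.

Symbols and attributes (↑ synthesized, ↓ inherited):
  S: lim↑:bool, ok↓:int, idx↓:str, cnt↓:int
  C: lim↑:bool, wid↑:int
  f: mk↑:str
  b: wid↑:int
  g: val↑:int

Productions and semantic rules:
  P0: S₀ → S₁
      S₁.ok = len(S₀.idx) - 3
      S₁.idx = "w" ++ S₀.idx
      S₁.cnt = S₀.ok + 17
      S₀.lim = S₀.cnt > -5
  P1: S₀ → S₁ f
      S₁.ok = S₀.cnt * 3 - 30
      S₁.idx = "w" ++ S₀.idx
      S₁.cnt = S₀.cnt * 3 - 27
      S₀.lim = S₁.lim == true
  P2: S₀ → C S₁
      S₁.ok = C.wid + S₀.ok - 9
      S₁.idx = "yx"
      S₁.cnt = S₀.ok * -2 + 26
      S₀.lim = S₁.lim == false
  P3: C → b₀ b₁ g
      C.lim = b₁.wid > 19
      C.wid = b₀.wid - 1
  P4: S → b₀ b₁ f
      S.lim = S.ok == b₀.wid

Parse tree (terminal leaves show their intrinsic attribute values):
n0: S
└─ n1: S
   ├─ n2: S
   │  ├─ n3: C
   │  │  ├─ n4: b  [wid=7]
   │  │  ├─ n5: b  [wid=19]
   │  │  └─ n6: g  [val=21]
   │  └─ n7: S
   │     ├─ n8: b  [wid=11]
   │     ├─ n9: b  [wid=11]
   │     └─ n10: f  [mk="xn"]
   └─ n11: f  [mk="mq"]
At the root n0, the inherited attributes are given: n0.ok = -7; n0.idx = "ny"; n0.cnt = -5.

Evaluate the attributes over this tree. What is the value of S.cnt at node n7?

26

1. n0.ok = -7  [given at root]
2. n0.idx = "ny"  [given at root]
3. n0.cnt = -5  [given at root]
4. n1.ok = -1  [len(S₀.idx) - 3]
5. n1.idx = "wny"  ["w" ++ S₀.idx]
6. n1.cnt = 10  [S₀.ok + 17]
7. n2.ok = 0  [S₀.cnt * 3 - 30]
8. n2.idx = "wwny"  ["w" ++ S₀.idx]
9. n2.cnt = 3  [S₀.cnt * 3 - 27]
10. n4.wid = 7  [terminal]
11. n5.wid = 19  [terminal]
12. n6.val = 21  [terminal]
13. n3.lim = false  [b₁.wid > 19]
14. n3.wid = 6  [b₀.wid - 1]
15. n7.ok = -3  [C.wid + S₀.ok - 9]
16. n7.idx = "yx"  ["yx"]
17. n7.cnt = 26  [S₀.ok * -2 + 26]
18. n8.wid = 11  [terminal]
19. n9.wid = 11  [terminal]
20. n10.mk = "xn"  [terminal]
21. n7.lim = false  [S.ok == b₀.wid]
22. n2.lim = true  [S₁.lim == false]
23. n11.mk = "mq"  [terminal]
24. n1.lim = true  [S₁.lim == true]
25. n0.lim = false  [S₀.cnt > -5]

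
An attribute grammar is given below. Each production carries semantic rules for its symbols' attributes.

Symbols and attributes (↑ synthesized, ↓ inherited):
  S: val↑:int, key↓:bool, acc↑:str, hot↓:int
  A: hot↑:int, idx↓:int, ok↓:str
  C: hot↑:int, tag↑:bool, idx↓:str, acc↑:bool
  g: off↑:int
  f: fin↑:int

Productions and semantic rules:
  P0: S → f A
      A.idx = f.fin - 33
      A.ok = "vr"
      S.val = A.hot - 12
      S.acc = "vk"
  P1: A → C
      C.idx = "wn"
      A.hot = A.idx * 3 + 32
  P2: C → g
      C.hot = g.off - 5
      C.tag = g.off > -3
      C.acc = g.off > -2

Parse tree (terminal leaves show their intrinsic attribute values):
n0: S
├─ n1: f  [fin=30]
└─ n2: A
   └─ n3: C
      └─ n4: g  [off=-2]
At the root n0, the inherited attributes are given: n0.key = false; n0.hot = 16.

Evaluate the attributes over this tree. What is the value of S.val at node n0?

11

1. n0.key = false  [given at root]
2. n0.hot = 16  [given at root]
3. n1.fin = 30  [terminal]
4. n2.idx = -3  [f.fin - 33]
5. n2.ok = "vr"  ["vr"]
6. n3.idx = "wn"  ["wn"]
7. n4.off = -2  [terminal]
8. n3.hot = -7  [g.off - 5]
9. n3.tag = true  [g.off > -3]
10. n3.acc = false  [g.off > -2]
11. n2.hot = 23  [A.idx * 3 + 32]
12. n0.val = 11  [A.hot - 12]
13. n0.acc = "vk"  ["vk"]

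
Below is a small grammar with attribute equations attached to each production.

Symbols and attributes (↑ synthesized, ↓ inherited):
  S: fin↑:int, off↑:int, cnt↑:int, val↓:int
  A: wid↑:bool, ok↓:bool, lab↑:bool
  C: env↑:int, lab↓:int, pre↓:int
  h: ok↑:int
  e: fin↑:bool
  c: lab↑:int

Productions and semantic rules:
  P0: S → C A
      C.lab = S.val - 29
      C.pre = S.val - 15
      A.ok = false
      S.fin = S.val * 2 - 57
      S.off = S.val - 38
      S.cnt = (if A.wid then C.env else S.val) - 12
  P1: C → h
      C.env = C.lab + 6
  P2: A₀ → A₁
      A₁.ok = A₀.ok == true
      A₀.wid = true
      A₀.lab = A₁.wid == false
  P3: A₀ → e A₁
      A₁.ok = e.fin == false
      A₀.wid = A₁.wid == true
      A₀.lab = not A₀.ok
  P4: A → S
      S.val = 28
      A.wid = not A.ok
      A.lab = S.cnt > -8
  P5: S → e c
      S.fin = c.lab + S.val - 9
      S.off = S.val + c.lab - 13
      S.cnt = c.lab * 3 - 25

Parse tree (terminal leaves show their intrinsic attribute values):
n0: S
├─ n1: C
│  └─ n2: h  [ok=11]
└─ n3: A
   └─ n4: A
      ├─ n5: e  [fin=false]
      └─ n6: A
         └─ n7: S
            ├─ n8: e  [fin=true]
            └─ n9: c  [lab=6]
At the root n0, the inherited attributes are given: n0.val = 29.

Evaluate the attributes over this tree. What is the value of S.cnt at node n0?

1. n0.val = 29  [given at root]
2. n1.lab = 0  [S.val - 29]
3. n1.pre = 14  [S.val - 15]
4. n2.ok = 11  [terminal]
5. n1.env = 6  [C.lab + 6]
6. n3.ok = false  [false]
7. n4.ok = false  [A₀.ok == true]
8. n5.fin = false  [terminal]
9. n6.ok = true  [e.fin == false]
10. n7.val = 28  [28]
11. n8.fin = true  [terminal]
12. n9.lab = 6  [terminal]
13. n7.fin = 25  [c.lab + S.val - 9]
14. n7.off = 21  [S.val + c.lab - 13]
15. n7.cnt = -7  [c.lab * 3 - 25]
16. n6.wid = false  [not A.ok]
17. n6.lab = true  [S.cnt > -8]
18. n4.wid = false  [A₁.wid == true]
19. n4.lab = true  [not A₀.ok]
20. n3.wid = true  [true]
21. n3.lab = true  [A₁.wid == false]
22. n0.fin = 1  [S.val * 2 - 57]
23. n0.off = -9  [S.val - 38]
24. n0.cnt = -6  [(if A.wid then C.env else S.val) - 12]

-6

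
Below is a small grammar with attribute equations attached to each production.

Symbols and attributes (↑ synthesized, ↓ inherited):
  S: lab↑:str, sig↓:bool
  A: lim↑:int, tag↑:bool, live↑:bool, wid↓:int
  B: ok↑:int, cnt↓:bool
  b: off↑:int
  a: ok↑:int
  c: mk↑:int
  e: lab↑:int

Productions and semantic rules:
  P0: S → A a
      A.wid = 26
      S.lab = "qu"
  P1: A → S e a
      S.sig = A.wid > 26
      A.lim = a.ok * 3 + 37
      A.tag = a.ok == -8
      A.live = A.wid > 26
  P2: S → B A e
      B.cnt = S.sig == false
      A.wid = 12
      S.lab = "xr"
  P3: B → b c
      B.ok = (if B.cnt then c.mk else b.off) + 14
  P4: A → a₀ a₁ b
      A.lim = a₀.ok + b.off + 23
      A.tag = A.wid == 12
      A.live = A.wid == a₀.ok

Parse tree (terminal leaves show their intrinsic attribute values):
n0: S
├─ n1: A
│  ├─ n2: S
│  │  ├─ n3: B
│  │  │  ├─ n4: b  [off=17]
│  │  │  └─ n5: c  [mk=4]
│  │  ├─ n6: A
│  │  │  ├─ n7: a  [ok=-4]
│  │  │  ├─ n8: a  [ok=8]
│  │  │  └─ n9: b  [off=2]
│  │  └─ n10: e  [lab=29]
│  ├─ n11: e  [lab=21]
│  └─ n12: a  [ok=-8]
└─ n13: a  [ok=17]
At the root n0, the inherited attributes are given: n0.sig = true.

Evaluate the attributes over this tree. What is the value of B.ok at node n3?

18

1. n0.sig = true  [given at root]
2. n1.wid = 26  [26]
3. n2.sig = false  [A.wid > 26]
4. n3.cnt = true  [S.sig == false]
5. n4.off = 17  [terminal]
6. n5.mk = 4  [terminal]
7. n3.ok = 18  [(if B.cnt then c.mk else b.off) + 14]
8. n6.wid = 12  [12]
9. n7.ok = -4  [terminal]
10. n8.ok = 8  [terminal]
11. n9.off = 2  [terminal]
12. n6.lim = 21  [a₀.ok + b.off + 23]
13. n6.tag = true  [A.wid == 12]
14. n6.live = false  [A.wid == a₀.ok]
15. n10.lab = 29  [terminal]
16. n2.lab = "xr"  ["xr"]
17. n11.lab = 21  [terminal]
18. n12.ok = -8  [terminal]
19. n1.lim = 13  [a.ok * 3 + 37]
20. n1.tag = true  [a.ok == -8]
21. n1.live = false  [A.wid > 26]
22. n13.ok = 17  [terminal]
23. n0.lab = "qu"  ["qu"]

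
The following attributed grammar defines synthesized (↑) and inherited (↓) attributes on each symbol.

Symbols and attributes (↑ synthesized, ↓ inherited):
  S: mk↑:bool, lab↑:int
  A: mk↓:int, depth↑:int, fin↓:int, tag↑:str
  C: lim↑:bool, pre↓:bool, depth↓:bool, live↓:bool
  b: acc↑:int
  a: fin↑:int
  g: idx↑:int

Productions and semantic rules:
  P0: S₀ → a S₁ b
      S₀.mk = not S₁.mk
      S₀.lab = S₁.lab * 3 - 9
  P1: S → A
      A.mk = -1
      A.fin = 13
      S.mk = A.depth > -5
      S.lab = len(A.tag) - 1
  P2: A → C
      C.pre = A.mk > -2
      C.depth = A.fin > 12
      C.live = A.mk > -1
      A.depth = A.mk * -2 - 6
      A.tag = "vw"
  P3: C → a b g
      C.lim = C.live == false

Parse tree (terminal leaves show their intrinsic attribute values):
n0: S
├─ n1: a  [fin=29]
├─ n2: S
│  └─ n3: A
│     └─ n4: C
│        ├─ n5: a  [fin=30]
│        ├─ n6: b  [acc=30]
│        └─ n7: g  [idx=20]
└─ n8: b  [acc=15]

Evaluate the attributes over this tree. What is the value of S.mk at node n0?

1. n1.fin = 29  [terminal]
2. n3.mk = -1  [-1]
3. n3.fin = 13  [13]
4. n4.pre = true  [A.mk > -2]
5. n4.depth = true  [A.fin > 12]
6. n4.live = false  [A.mk > -1]
7. n5.fin = 30  [terminal]
8. n6.acc = 30  [terminal]
9. n7.idx = 20  [terminal]
10. n4.lim = true  [C.live == false]
11. n3.depth = -4  [A.mk * -2 - 6]
12. n3.tag = "vw"  ["vw"]
13. n2.mk = true  [A.depth > -5]
14. n2.lab = 1  [len(A.tag) - 1]
15. n8.acc = 15  [terminal]
16. n0.mk = false  [not S₁.mk]
17. n0.lab = -6  [S₁.lab * 3 - 9]

false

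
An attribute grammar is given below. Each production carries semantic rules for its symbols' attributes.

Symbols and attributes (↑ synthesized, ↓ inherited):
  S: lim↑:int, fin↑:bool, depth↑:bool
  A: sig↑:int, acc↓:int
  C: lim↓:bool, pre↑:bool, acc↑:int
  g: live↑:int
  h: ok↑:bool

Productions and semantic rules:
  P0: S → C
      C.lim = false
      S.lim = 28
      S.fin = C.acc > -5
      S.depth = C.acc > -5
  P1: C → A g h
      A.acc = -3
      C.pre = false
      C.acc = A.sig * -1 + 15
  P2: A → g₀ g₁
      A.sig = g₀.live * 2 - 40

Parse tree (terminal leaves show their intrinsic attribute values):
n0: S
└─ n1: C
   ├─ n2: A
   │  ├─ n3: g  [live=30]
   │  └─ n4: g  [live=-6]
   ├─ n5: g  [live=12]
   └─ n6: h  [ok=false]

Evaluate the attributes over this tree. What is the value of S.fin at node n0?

false

1. n1.lim = false  [false]
2. n2.acc = -3  [-3]
3. n3.live = 30  [terminal]
4. n4.live = -6  [terminal]
5. n2.sig = 20  [g₀.live * 2 - 40]
6. n5.live = 12  [terminal]
7. n6.ok = false  [terminal]
8. n1.pre = false  [false]
9. n1.acc = -5  [A.sig * -1 + 15]
10. n0.lim = 28  [28]
11. n0.fin = false  [C.acc > -5]
12. n0.depth = false  [C.acc > -5]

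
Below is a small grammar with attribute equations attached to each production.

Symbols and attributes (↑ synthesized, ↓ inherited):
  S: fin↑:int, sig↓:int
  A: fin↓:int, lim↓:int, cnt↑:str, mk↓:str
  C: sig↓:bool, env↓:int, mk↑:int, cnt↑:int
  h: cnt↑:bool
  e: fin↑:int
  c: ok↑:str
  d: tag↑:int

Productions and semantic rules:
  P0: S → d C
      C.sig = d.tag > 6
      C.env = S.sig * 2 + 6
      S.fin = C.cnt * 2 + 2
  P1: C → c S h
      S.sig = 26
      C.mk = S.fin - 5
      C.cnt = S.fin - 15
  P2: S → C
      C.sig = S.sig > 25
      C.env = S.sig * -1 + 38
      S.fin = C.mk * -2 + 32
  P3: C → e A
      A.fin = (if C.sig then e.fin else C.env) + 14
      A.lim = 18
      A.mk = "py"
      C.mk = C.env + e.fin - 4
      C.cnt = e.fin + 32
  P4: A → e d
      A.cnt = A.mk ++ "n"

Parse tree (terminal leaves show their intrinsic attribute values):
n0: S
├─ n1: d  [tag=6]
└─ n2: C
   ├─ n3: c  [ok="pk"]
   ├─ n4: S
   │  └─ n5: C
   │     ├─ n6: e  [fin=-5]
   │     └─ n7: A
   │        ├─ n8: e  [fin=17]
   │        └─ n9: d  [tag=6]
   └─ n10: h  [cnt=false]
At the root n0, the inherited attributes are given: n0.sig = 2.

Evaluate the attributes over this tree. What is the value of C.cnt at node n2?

1. n0.sig = 2  [given at root]
2. n1.tag = 6  [terminal]
3. n2.sig = false  [d.tag > 6]
4. n2.env = 10  [S.sig * 2 + 6]
5. n3.ok = "pk"  [terminal]
6. n4.sig = 26  [26]
7. n5.sig = true  [S.sig > 25]
8. n5.env = 12  [S.sig * -1 + 38]
9. n6.fin = -5  [terminal]
10. n7.fin = 9  [(if C.sig then e.fin else C.env) + 14]
11. n7.lim = 18  [18]
12. n7.mk = "py"  ["py"]
13. n8.fin = 17  [terminal]
14. n9.tag = 6  [terminal]
15. n7.cnt = "pyn"  [A.mk ++ "n"]
16. n5.mk = 3  [C.env + e.fin - 4]
17. n5.cnt = 27  [e.fin + 32]
18. n4.fin = 26  [C.mk * -2 + 32]
19. n10.cnt = false  [terminal]
20. n2.mk = 21  [S.fin - 5]
21. n2.cnt = 11  [S.fin - 15]
22. n0.fin = 24  [C.cnt * 2 + 2]

11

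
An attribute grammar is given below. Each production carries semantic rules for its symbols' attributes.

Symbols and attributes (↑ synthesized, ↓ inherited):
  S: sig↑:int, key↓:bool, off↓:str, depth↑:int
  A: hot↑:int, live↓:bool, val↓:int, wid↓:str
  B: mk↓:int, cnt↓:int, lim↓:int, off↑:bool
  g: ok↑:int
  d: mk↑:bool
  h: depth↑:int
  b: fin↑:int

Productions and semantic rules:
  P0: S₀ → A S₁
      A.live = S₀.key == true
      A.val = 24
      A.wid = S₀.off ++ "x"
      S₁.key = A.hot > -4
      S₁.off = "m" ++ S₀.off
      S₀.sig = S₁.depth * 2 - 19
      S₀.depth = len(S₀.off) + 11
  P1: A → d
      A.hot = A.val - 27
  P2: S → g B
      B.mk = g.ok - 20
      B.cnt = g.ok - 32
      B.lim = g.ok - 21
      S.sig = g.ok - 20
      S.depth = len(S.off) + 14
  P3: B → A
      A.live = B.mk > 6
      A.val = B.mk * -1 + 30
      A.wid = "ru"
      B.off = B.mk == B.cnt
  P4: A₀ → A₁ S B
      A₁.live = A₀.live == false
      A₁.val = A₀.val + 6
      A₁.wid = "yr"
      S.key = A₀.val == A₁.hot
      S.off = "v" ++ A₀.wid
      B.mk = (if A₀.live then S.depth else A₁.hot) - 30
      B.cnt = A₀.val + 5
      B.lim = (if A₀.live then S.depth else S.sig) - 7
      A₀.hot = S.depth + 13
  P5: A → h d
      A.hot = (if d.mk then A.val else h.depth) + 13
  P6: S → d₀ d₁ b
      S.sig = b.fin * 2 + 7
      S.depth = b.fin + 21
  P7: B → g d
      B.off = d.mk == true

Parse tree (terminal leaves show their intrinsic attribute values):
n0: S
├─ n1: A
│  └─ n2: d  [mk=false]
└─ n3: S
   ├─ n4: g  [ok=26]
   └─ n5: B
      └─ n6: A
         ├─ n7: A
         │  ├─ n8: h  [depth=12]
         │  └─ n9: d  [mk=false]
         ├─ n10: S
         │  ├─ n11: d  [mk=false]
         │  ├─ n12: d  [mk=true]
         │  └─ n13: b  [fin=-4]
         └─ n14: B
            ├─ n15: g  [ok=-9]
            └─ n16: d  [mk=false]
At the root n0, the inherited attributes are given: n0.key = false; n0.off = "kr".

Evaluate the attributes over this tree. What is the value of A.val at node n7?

30

1. n0.key = false  [given at root]
2. n0.off = "kr"  [given at root]
3. n1.live = false  [S₀.key == true]
4. n1.val = 24  [24]
5. n1.wid = "krx"  [S₀.off ++ "x"]
6. n2.mk = false  [terminal]
7. n1.hot = -3  [A.val - 27]
8. n3.key = true  [A.hot > -4]
9. n3.off = "mkr"  ["m" ++ S₀.off]
10. n4.ok = 26  [terminal]
11. n5.mk = 6  [g.ok - 20]
12. n5.cnt = -6  [g.ok - 32]
13. n5.lim = 5  [g.ok - 21]
14. n6.live = false  [B.mk > 6]
15. n6.val = 24  [B.mk * -1 + 30]
16. n6.wid = "ru"  ["ru"]
17. n7.live = true  [A₀.live == false]
18. n7.val = 30  [A₀.val + 6]
19. n7.wid = "yr"  ["yr"]
20. n8.depth = 12  [terminal]
21. n9.mk = false  [terminal]
22. n7.hot = 25  [(if d.mk then A.val else h.depth) + 13]
23. n10.key = false  [A₀.val == A₁.hot]
24. n10.off = "vru"  ["v" ++ A₀.wid]
25. n11.mk = false  [terminal]
26. n12.mk = true  [terminal]
27. n13.fin = -4  [terminal]
28. n10.sig = -1  [b.fin * 2 + 7]
29. n10.depth = 17  [b.fin + 21]
30. n14.mk = -5  [(if A₀.live then S.depth else A₁.hot) - 30]
31. n14.cnt = 29  [A₀.val + 5]
32. n14.lim = -8  [(if A₀.live then S.depth else S.sig) - 7]
33. n15.ok = -9  [terminal]
34. n16.mk = false  [terminal]
35. n14.off = false  [d.mk == true]
36. n6.hot = 30  [S.depth + 13]
37. n5.off = false  [B.mk == B.cnt]
38. n3.sig = 6  [g.ok - 20]
39. n3.depth = 17  [len(S.off) + 14]
40. n0.sig = 15  [S₁.depth * 2 - 19]
41. n0.depth = 13  [len(S₀.off) + 11]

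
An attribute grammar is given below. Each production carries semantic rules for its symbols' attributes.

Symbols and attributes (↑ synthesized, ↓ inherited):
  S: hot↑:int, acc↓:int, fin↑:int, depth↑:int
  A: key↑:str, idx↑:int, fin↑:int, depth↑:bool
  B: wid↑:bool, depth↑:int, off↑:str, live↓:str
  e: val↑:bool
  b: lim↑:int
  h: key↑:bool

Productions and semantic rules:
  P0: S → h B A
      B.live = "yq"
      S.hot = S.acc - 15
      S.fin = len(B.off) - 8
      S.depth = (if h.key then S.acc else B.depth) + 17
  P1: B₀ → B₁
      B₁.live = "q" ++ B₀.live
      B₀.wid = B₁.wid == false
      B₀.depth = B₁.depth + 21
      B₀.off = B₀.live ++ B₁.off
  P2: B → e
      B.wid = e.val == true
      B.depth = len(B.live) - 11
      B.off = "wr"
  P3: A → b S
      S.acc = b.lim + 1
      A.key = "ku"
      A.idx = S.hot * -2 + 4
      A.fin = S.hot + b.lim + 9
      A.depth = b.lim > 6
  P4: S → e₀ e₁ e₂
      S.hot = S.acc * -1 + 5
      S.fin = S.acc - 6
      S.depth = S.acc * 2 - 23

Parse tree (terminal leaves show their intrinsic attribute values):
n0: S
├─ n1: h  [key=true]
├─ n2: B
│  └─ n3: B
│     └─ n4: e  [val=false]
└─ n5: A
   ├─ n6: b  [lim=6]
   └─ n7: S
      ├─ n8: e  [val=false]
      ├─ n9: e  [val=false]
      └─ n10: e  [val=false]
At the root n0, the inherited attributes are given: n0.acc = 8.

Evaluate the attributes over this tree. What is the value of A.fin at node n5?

1. n0.acc = 8  [given at root]
2. n1.key = true  [terminal]
3. n2.live = "yq"  ["yq"]
4. n3.live = "qyq"  ["q" ++ B₀.live]
5. n4.val = false  [terminal]
6. n3.wid = false  [e.val == true]
7. n3.depth = -8  [len(B.live) - 11]
8. n3.off = "wr"  ["wr"]
9. n2.wid = true  [B₁.wid == false]
10. n2.depth = 13  [B₁.depth + 21]
11. n2.off = "yqwr"  [B₀.live ++ B₁.off]
12. n6.lim = 6  [terminal]
13. n7.acc = 7  [b.lim + 1]
14. n8.val = false  [terminal]
15. n9.val = false  [terminal]
16. n10.val = false  [terminal]
17. n7.hot = -2  [S.acc * -1 + 5]
18. n7.fin = 1  [S.acc - 6]
19. n7.depth = -9  [S.acc * 2 - 23]
20. n5.key = "ku"  ["ku"]
21. n5.idx = 8  [S.hot * -2 + 4]
22. n5.fin = 13  [S.hot + b.lim + 9]
23. n5.depth = false  [b.lim > 6]
24. n0.hot = -7  [S.acc - 15]
25. n0.fin = -4  [len(B.off) - 8]
26. n0.depth = 25  [(if h.key then S.acc else B.depth) + 17]

13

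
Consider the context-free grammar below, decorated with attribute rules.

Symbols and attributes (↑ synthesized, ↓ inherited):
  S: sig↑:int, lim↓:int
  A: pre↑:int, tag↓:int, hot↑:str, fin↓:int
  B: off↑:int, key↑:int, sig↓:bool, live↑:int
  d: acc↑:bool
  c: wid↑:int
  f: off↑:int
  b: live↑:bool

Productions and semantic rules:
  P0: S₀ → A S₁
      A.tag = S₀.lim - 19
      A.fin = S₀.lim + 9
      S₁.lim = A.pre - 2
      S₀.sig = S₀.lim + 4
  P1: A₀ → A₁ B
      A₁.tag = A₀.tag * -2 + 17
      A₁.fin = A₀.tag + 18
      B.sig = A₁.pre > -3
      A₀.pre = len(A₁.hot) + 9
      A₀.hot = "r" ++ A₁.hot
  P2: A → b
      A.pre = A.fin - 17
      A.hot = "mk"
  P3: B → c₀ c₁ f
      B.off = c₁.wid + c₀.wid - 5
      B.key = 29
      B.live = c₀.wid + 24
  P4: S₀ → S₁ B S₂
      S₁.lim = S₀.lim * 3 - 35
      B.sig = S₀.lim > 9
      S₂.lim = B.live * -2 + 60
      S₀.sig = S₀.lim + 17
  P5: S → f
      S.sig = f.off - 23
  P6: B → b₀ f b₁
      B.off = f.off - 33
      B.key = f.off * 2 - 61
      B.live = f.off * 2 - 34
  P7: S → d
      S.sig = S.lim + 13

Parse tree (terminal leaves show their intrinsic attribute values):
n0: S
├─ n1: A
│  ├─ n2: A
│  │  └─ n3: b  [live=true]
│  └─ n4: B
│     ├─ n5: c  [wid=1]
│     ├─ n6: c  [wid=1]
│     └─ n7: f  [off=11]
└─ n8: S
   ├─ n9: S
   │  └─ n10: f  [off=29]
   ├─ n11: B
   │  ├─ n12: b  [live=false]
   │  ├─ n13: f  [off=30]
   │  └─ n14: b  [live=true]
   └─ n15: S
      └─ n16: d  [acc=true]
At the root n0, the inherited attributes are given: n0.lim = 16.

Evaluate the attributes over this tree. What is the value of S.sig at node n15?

1. n0.lim = 16  [given at root]
2. n1.tag = -3  [S₀.lim - 19]
3. n1.fin = 25  [S₀.lim + 9]
4. n2.tag = 23  [A₀.tag * -2 + 17]
5. n2.fin = 15  [A₀.tag + 18]
6. n3.live = true  [terminal]
7. n2.pre = -2  [A.fin - 17]
8. n2.hot = "mk"  ["mk"]
9. n4.sig = true  [A₁.pre > -3]
10. n5.wid = 1  [terminal]
11. n6.wid = 1  [terminal]
12. n7.off = 11  [terminal]
13. n4.off = -3  [c₁.wid + c₀.wid - 5]
14. n4.key = 29  [29]
15. n4.live = 25  [c₀.wid + 24]
16. n1.pre = 11  [len(A₁.hot) + 9]
17. n1.hot = "rmk"  ["r" ++ A₁.hot]
18. n8.lim = 9  [A.pre - 2]
19. n9.lim = -8  [S₀.lim * 3 - 35]
20. n10.off = 29  [terminal]
21. n9.sig = 6  [f.off - 23]
22. n11.sig = false  [S₀.lim > 9]
23. n12.live = false  [terminal]
24. n13.off = 30  [terminal]
25. n14.live = true  [terminal]
26. n11.off = -3  [f.off - 33]
27. n11.key = -1  [f.off * 2 - 61]
28. n11.live = 26  [f.off * 2 - 34]
29. n15.lim = 8  [B.live * -2 + 60]
30. n16.acc = true  [terminal]
31. n15.sig = 21  [S.lim + 13]
32. n8.sig = 26  [S₀.lim + 17]
33. n0.sig = 20  [S₀.lim + 4]

21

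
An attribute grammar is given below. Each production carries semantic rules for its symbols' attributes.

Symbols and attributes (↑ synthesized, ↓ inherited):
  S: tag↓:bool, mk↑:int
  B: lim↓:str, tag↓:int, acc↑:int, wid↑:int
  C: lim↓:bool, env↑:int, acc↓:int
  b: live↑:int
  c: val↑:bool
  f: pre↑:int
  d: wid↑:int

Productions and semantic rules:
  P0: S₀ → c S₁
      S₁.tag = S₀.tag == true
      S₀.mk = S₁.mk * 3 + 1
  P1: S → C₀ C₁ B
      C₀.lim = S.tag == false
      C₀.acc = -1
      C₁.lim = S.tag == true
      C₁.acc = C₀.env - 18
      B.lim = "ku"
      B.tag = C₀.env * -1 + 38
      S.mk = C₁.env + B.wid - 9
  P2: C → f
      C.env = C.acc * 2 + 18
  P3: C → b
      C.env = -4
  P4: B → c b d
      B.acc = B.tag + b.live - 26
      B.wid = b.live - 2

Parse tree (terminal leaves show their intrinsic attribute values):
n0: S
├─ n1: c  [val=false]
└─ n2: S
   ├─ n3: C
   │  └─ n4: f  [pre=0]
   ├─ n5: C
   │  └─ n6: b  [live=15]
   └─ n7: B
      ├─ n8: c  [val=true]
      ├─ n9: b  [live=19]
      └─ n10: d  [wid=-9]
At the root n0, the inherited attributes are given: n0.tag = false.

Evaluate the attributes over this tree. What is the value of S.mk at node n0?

13

1. n0.tag = false  [given at root]
2. n1.val = false  [terminal]
3. n2.tag = false  [S₀.tag == true]
4. n3.lim = true  [S.tag == false]
5. n3.acc = -1  [-1]
6. n4.pre = 0  [terminal]
7. n3.env = 16  [C.acc * 2 + 18]
8. n5.lim = false  [S.tag == true]
9. n5.acc = -2  [C₀.env - 18]
10. n6.live = 15  [terminal]
11. n5.env = -4  [-4]
12. n7.lim = "ku"  ["ku"]
13. n7.tag = 22  [C₀.env * -1 + 38]
14. n8.val = true  [terminal]
15. n9.live = 19  [terminal]
16. n10.wid = -9  [terminal]
17. n7.acc = 15  [B.tag + b.live - 26]
18. n7.wid = 17  [b.live - 2]
19. n2.mk = 4  [C₁.env + B.wid - 9]
20. n0.mk = 13  [S₁.mk * 3 + 1]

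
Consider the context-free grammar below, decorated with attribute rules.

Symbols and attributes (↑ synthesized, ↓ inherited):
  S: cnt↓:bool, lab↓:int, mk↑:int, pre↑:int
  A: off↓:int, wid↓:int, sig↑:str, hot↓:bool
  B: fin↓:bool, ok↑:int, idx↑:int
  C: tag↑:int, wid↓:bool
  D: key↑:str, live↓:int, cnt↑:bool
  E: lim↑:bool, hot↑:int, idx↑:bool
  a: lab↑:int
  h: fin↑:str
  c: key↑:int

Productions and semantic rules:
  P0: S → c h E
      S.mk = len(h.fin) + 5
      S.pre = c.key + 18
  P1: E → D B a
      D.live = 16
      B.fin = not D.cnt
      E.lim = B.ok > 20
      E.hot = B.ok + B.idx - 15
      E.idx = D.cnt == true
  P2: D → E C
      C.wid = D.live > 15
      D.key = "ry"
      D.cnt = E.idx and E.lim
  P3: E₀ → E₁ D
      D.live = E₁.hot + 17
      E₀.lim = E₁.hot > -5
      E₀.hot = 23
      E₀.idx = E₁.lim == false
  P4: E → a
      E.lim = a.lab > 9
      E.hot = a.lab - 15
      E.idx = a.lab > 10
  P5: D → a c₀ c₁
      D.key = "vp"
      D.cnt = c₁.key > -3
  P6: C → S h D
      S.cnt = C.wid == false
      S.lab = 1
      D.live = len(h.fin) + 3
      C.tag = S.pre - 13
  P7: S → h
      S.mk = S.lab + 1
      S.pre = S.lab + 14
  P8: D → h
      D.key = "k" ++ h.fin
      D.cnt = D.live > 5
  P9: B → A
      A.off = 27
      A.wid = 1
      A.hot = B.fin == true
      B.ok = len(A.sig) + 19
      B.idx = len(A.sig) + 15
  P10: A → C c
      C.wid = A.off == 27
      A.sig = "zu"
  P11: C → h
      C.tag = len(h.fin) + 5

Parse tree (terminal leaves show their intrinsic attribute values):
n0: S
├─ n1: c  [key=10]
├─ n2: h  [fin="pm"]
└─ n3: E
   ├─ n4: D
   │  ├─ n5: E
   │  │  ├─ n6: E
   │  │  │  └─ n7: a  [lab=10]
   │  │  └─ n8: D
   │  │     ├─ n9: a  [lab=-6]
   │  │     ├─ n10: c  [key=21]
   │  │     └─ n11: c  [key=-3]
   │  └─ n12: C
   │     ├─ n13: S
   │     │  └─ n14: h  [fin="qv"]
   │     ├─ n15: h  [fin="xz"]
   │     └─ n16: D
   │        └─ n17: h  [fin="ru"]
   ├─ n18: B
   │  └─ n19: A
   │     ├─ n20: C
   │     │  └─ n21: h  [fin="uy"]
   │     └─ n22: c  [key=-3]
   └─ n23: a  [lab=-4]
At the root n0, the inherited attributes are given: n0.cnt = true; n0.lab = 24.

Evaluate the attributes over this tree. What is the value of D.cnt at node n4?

false

1. n0.cnt = true  [given at root]
2. n0.lab = 24  [given at root]
3. n1.key = 10  [terminal]
4. n2.fin = "pm"  [terminal]
5. n4.live = 16  [16]
6. n7.lab = 10  [terminal]
7. n6.lim = true  [a.lab > 9]
8. n6.hot = -5  [a.lab - 15]
9. n6.idx = false  [a.lab > 10]
10. n8.live = 12  [E₁.hot + 17]
11. n9.lab = -6  [terminal]
12. n10.key = 21  [terminal]
13. n11.key = -3  [terminal]
14. n8.key = "vp"  ["vp"]
15. n8.cnt = false  [c₁.key > -3]
16. n5.lim = false  [E₁.hot > -5]
17. n5.hot = 23  [23]
18. n5.idx = false  [E₁.lim == false]
19. n12.wid = true  [D.live > 15]
20. n13.cnt = false  [C.wid == false]
21. n13.lab = 1  [1]
22. n14.fin = "qv"  [terminal]
23. n13.mk = 2  [S.lab + 1]
24. n13.pre = 15  [S.lab + 14]
25. n15.fin = "xz"  [terminal]
26. n16.live = 5  [len(h.fin) + 3]
27. n17.fin = "ru"  [terminal]
28. n16.key = "kru"  ["k" ++ h.fin]
29. n16.cnt = false  [D.live > 5]
30. n12.tag = 2  [S.pre - 13]
31. n4.key = "ry"  ["ry"]
32. n4.cnt = false  [E.idx and E.lim]
33. n18.fin = true  [not D.cnt]
34. n19.off = 27  [27]
35. n19.wid = 1  [1]
36. n19.hot = true  [B.fin == true]
37. n20.wid = true  [A.off == 27]
38. n21.fin = "uy"  [terminal]
39. n20.tag = 7  [len(h.fin) + 5]
40. n22.key = -3  [terminal]
41. n19.sig = "zu"  ["zu"]
42. n18.ok = 21  [len(A.sig) + 19]
43. n18.idx = 17  [len(A.sig) + 15]
44. n23.lab = -4  [terminal]
45. n3.lim = true  [B.ok > 20]
46. n3.hot = 23  [B.ok + B.idx - 15]
47. n3.idx = false  [D.cnt == true]
48. n0.mk = 7  [len(h.fin) + 5]
49. n0.pre = 28  [c.key + 18]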